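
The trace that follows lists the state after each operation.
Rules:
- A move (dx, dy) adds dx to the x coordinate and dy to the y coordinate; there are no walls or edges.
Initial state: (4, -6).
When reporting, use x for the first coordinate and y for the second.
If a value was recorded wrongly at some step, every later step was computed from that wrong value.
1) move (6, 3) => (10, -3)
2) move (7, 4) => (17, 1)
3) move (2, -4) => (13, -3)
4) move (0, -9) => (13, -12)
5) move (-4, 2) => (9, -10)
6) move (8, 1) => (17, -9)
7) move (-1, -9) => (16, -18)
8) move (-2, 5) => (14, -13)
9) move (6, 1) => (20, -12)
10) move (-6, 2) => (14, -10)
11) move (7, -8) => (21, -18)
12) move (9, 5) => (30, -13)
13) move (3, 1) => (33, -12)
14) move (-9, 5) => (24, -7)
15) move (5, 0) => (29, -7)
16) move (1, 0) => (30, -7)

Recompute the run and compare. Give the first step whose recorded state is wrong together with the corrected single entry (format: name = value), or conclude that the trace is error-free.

step 1: x = 4 + (6) = 10, y = -6 + (3) = -3 -> confirmed correct
step 2: x = 10 + (7) = 17, y = -3 + (4) = 1 -> checks out
step 3: x = 17 + (2) = 19, y = 1 + (-4) = -3 -> a discrepancy with the trace
The earliest wrong entry is at step 3: it should read x = 19.

step 3, x = 19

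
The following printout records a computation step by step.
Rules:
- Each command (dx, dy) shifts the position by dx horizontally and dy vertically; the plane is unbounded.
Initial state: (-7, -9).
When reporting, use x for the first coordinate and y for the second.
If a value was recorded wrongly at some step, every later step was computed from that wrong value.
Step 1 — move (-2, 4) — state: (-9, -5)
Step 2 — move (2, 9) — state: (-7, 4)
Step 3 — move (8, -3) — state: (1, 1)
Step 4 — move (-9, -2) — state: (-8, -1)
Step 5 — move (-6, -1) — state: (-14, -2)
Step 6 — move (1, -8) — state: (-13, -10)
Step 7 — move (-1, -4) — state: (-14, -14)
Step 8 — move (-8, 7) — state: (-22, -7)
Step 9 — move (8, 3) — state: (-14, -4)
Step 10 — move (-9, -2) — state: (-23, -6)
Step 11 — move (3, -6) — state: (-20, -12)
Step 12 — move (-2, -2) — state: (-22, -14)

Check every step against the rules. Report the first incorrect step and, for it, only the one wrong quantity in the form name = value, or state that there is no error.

no error

Step 1: x = -7 + (-2) = -9, y = -9 + (4) = -5 — same as recorded.
Step 2: x = -9 + (2) = -7, y = -5 + (9) = 4 — checks out.
Step 3: x = -7 + (8) = 1, y = 4 + (-3) = 1 — checks out.
Step 4: x = 1 + (-9) = -8, y = 1 + (-2) = -1 — consistent with the printout.
Step 5: x = -8 + (-6) = -14, y = -1 + (-1) = -2 — checks out.
Step 6: x = -14 + (1) = -13, y = -2 + (-8) = -10 — checks out.
Step 7: x = -13 + (-1) = -14, y = -10 + (-4) = -14 — in agreement.
Step 8: x = -14 + (-8) = -22, y = -14 + (7) = -7 — consistent with the printout.
Step 9: x = -22 + (8) = -14, y = -7 + (3) = -4 — in agreement.
Step 10: x = -14 + (-9) = -23, y = -4 + (-2) = -6 — same as recorded.
Step 11: x = -23 + (3) = -20, y = -6 + (-6) = -12 — agrees with the printout.
Step 12: x = -20 + (-2) = -22, y = -12 + (-2) = -14 — same as recorded.
No step deviates from the rules.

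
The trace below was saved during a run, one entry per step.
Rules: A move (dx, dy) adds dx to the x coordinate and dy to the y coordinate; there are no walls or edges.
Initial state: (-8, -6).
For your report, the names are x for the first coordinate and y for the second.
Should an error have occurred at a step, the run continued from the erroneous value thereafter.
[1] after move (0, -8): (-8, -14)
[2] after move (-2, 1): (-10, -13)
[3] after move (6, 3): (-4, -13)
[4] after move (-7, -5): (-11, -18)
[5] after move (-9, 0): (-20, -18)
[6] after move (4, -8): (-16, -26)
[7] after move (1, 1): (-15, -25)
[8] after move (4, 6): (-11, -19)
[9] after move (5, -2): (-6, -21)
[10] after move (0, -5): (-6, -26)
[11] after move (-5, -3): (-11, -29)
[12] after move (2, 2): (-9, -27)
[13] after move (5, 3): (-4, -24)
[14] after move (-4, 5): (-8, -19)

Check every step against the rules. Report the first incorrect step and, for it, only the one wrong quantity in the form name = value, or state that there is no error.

step 3, y = -10

Recomputing the run from the initial state:
step 1: x = -8, y = -14
step 2: x = -10, y = -13
step 3: x = -4, y = -10
step 4: x = -11, y = -15
step 5: x = -20, y = -15
step 6: x = -16, y = -23
step 7: x = -15, y = -22
step 8: x = -11, y = -16
step 9: x = -6, y = -18
step 10: x = -6, y = -23
step 11: x = -11, y = -26
step 12: x = -9, y = -24
step 13: x = -4, y = -21
step 14: x = -8, y = -16
The first disagreement with the trace is at step 3, where the value should be y = -10.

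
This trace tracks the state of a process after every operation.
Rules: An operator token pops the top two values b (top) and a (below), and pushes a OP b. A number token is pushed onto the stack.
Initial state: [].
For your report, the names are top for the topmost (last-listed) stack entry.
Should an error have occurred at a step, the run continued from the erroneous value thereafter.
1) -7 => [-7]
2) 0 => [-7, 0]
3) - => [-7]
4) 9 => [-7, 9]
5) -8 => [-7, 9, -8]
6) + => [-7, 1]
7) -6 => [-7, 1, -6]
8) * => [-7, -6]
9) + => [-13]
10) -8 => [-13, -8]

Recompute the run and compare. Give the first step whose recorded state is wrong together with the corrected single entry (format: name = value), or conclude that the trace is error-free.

Recomputing the run from the initial state:
step 1: [-7]
step 2: [-7, 0]
step 3: [-7]
step 4: [-7, 9]
step 5: [-7, 9, -8]
step 6: [-7, 1]
step 7: [-7, 1, -6]
step 8: [-7, -6]
step 9: [-13]
step 10: [-13, -8]
This matches the trace at every step.

no error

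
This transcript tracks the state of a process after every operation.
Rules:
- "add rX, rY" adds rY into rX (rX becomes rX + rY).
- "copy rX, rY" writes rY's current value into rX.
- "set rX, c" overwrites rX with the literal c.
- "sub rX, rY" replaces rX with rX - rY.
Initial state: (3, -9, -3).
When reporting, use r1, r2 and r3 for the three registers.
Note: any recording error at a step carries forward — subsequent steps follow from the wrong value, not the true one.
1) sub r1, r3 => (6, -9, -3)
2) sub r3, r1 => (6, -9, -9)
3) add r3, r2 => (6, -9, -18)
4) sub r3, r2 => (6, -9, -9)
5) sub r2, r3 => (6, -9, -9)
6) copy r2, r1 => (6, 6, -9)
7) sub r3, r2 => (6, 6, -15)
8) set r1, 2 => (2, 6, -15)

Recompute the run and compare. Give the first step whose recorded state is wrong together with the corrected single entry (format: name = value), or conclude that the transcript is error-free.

step 5, r2 = 0

step 1: r1 = 3 - -3 = 6 -> consistent with the transcript
step 2: r3 = -3 - 6 = -9 -> in agreement
step 3: r3 = -9 + -9 = -18 -> matches
step 4: r3 = -18 - -9 = -9 -> confirmed correct
step 5: r2 = -9 - -9 = 0 -> the recorded entry deviates here
So the first discrepancy is step 5, where the right value is r2 = 0.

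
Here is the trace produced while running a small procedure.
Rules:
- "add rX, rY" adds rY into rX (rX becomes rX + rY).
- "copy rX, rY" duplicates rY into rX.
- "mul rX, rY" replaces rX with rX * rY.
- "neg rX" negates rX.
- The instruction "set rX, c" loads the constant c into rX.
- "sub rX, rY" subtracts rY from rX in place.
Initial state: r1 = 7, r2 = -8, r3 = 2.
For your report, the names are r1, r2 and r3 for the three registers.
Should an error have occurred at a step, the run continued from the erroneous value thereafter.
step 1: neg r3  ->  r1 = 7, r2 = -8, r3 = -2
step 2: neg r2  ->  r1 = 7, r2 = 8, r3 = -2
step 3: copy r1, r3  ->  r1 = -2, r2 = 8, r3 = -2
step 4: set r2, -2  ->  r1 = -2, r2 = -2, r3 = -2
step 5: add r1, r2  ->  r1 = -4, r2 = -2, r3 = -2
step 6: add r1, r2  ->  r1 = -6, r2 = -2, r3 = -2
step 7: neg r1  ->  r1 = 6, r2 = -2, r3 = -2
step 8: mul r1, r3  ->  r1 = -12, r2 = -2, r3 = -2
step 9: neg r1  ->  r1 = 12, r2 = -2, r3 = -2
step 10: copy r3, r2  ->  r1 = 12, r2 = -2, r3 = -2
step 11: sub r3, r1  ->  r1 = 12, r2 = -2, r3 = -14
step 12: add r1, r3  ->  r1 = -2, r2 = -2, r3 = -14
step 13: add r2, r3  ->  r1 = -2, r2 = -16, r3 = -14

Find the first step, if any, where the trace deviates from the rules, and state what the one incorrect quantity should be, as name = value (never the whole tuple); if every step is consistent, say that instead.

no error

step 1: r3 = -(2) = -2 -> same as recorded
step 2: r2 = -(-8) = 8 -> verified
step 3: r1 = -2 -> exactly as logged
step 4: r2 = -2 -> in agreement
step 5: r1 = -2 + -2 = -4 -> verified
step 6: r1 = -4 + -2 = -6 -> exactly as logged
step 7: r1 = -(-6) = 6 -> checks out
step 8: r1 = 6 * -2 = -12 -> verified
step 9: r1 = -(-12) = 12 -> matches
step 10: r3 = -2 -> checks out
step 11: r3 = -2 - 12 = -14 -> agrees with the trace
step 12: r1 = 12 + -14 = -2 -> in agreement
step 13: r2 = -2 + -14 = -16 -> matches
The whole run recomputes cleanly — no discrepancies.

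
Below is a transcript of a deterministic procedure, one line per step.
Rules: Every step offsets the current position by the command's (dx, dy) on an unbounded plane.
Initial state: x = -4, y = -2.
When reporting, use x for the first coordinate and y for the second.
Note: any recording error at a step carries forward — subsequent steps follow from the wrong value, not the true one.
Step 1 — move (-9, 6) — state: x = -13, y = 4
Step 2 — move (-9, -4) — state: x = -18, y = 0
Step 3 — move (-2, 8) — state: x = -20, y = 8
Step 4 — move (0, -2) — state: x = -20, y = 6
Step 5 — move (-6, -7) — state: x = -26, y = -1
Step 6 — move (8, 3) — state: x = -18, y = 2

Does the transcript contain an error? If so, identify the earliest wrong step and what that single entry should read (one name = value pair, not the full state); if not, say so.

step 2, x = -22

Step 1: x = -4 + (-9) = -13, y = -2 + (6) = 4 — confirmed correct.
Step 2: x = -13 + (-9) = -22, y = 4 + (-4) = 0 — not what was recorded.
First incorrect step: 2; the correct value is x = -22.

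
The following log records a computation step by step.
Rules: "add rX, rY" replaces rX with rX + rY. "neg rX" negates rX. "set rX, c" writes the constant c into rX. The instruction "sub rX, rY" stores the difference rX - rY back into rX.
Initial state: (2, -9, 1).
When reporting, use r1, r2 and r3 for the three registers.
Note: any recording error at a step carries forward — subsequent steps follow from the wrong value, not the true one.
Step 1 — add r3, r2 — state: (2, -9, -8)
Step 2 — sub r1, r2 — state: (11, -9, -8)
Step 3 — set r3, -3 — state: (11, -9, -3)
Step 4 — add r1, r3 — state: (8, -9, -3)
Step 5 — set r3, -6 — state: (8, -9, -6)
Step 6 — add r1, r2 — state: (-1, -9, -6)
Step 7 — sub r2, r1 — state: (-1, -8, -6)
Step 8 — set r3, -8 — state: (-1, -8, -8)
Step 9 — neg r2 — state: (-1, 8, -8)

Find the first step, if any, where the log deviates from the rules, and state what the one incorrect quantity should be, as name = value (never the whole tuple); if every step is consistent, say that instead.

1. r3 = 1 + -9 = -8 (no discrepancy)
2. r1 = 2 - -9 = 11 (no discrepancy)
3. r3 = -3 (same as recorded)
4. r1 = 11 + -3 = 8 (verified)
5. r3 = -6 (no discrepancy)
6. r1 = 8 + -9 = -1 (same as recorded)
7. r2 = -9 - -1 = -8 (same as recorded)
8. r3 = -8 (agrees with the log)
9. r2 = -(-8) = 8 (agrees with the log)
Nothing is out of place; the run is error-free.

no error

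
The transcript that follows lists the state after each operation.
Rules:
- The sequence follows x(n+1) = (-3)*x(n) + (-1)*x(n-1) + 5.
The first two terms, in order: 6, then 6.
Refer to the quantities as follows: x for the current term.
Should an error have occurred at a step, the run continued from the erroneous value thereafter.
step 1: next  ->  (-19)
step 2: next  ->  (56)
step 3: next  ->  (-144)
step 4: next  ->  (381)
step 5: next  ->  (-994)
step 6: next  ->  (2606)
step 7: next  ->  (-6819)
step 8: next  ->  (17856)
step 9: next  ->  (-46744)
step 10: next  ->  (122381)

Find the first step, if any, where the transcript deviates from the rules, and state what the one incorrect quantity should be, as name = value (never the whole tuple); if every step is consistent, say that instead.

Recomputing the run from the initial state:
step 1: x = -19
step 2: x = 56
step 3: x = -144
step 4: x = 381
step 5: x = -994
step 6: x = 2606
step 7: x = -6819
step 8: x = 17856
step 9: x = -46744
step 10: x = 122381
This matches the transcript at every step.

no error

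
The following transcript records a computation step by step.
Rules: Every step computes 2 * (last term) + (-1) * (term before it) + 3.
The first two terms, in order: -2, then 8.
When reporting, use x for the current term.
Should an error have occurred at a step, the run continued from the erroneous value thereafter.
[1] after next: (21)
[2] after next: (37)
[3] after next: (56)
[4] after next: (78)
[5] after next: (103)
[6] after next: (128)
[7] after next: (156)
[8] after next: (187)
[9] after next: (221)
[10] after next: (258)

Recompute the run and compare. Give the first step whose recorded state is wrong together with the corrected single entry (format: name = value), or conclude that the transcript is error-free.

step 6, x = 131

Recomputing the run from the initial state:
step 1: x = 21
step 2: x = 37
step 3: x = 56
step 4: x = 78
step 5: x = 103
step 6: x = 131
step 7: x = 162
step 8: x = 196
step 9: x = 233
step 10: x = 273
The first disagreement with the transcript is at step 6, where the value should be x = 131.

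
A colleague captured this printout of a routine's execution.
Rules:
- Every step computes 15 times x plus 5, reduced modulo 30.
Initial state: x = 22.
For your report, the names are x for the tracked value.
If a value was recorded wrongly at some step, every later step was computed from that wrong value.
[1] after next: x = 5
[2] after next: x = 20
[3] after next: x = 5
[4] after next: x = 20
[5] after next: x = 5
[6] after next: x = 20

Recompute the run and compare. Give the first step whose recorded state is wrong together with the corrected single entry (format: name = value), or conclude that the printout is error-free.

no error

Step 1: x = (15*22 + 5) mod 30 = 5 — exactly as logged.
Step 2: x = (15*5 + 5) mod 30 = 20 — matches.
Step 3: x = (15*20 + 5) mod 30 = 5 — checks out.
Step 4: x = (15*5 + 5) mod 30 = 20 — checks out.
Step 5: x = (15*20 + 5) mod 30 = 5 — checks out.
Step 6: x = (15*5 + 5) mod 30 = 20 — verified.
All entries verified; no error found.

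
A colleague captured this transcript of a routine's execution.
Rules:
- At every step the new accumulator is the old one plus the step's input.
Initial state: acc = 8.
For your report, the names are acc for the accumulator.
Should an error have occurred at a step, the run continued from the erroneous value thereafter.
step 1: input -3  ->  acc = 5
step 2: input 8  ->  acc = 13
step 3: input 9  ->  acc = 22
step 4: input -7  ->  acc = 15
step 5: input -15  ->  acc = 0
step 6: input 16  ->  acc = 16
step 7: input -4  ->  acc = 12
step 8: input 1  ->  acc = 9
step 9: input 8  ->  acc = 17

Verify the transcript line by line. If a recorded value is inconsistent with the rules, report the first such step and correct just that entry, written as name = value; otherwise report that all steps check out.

1. acc = 8 + -3 = 5 (same as recorded)
2. acc = 5 + 8 = 13 (confirmed correct)
3. acc = 13 + 9 = 22 (in agreement)
4. acc = 22 + -7 = 15 (same as recorded)
5. acc = 15 + -15 = 0 (verified)
6. acc = 0 + 16 = 16 (checks out)
7. acc = 16 + -4 = 12 (checks out)
8. acc = 12 + 1 = 13 (first mismatch against the transcript)
So the first discrepancy is step 8, where the right value is acc = 13.

step 8, acc = 13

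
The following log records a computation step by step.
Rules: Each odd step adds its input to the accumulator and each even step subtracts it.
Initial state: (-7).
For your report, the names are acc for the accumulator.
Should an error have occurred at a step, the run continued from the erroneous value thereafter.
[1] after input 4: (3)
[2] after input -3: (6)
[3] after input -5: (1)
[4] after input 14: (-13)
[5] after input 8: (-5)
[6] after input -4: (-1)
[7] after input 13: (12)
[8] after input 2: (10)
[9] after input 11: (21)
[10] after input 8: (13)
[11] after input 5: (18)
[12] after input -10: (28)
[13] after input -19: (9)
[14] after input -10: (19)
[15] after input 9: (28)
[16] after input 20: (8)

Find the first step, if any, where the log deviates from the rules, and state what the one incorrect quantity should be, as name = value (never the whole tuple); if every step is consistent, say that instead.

step 1, acc = -3

Recomputing the run from the initial state:
step 1: acc = -3
step 2: acc = 0
step 3: acc = -5
step 4: acc = -19
step 5: acc = -11
step 6: acc = -7
step 7: acc = 6
step 8: acc = 4
step 9: acc = 15
step 10: acc = 7
step 11: acc = 12
step 12: acc = 22
step 13: acc = 3
step 14: acc = 13
step 15: acc = 22
step 16: acc = 2
The first disagreement with the log is at step 1, where the value should be acc = -3.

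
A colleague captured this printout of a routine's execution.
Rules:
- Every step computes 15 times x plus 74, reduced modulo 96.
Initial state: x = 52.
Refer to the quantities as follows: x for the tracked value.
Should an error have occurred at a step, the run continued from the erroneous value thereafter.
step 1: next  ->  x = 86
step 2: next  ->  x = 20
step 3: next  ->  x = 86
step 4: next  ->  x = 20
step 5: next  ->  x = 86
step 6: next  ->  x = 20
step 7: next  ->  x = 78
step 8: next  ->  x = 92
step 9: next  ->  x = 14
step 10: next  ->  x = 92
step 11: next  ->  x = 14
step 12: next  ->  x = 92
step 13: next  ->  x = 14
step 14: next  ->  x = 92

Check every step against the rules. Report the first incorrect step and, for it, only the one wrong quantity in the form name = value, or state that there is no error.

step 7, x = 86

Recomputing the run from the initial state:
step 1: x = 86
step 2: x = 20
step 3: x = 86
step 4: x = 20
step 5: x = 86
step 6: x = 20
step 7: x = 86
step 8: x = 20
step 9: x = 86
step 10: x = 20
step 11: x = 86
step 12: x = 20
step 13: x = 86
step 14: x = 20
The first disagreement with the printout is at step 7, where the value should be x = 86.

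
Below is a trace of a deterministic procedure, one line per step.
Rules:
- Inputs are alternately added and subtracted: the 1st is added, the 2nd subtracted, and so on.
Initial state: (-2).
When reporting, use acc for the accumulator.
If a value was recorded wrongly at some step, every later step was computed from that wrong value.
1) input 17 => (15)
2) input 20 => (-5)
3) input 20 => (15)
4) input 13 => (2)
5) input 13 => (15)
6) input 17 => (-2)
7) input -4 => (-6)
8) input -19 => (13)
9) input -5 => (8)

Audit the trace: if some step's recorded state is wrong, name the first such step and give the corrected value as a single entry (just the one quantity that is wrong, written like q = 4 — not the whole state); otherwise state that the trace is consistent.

no error

Step 1: acc = -2 + 17 = 15 — checks out.
Step 2: acc = 15 - 20 = -5 — same as recorded.
Step 3: acc = -5 + 20 = 15 — in agreement.
Step 4: acc = 15 - 13 = 2 — confirmed correct.
Step 5: acc = 2 + 13 = 15 — consistent with the trace.
Step 6: acc = 15 - 17 = -2 — in agreement.
Step 7: acc = -2 + -4 = -6 — checks out.
Step 8: acc = -6 - -19 = 13 — consistent with the trace.
Step 9: acc = 13 + -5 = 8 — agrees with the trace.
Each recorded entry agrees with the recomputation.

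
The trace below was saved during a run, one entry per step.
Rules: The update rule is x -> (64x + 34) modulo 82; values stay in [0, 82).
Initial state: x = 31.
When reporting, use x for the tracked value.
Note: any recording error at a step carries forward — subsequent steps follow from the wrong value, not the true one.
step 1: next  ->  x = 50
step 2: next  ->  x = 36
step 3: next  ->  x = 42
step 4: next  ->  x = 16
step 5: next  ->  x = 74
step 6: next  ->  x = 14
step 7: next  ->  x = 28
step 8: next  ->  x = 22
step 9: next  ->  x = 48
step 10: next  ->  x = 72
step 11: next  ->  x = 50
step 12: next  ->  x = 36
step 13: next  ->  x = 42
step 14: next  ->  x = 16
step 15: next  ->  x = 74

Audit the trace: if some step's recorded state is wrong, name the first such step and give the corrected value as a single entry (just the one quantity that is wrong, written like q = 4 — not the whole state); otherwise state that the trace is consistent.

Recomputing the run from the initial state:
step 1: x = 50
step 2: x = 36
step 3: x = 42
step 4: x = 16
step 5: x = 74
step 6: x = 14
step 7: x = 28
step 8: x = 22
step 9: x = 48
step 10: x = 72
step 11: x = 50
step 12: x = 36
step 13: x = 42
step 14: x = 16
step 15: x = 74
This matches the trace at every step.

no error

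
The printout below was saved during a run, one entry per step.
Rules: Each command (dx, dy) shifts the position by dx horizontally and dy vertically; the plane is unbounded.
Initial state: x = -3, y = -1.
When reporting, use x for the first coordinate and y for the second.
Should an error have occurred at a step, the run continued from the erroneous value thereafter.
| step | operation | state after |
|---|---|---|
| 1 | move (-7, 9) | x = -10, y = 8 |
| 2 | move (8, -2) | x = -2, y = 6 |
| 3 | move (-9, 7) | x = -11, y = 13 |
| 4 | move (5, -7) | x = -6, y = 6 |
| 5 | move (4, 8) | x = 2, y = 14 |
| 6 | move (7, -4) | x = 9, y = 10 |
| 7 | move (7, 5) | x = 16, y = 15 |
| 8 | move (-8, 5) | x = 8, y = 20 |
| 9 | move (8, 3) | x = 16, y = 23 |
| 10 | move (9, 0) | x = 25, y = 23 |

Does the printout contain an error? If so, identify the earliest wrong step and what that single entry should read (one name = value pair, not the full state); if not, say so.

step 5, x = -2

step 1: x = -3 + (-7) = -10, y = -1 + (9) = 8 -> no discrepancy
step 2: x = -10 + (8) = -2, y = 8 + (-2) = 6 -> same as recorded
step 3: x = -2 + (-9) = -11, y = 6 + (7) = 13 -> checks out
step 4: x = -11 + (5) = -6, y = 13 + (-7) = 6 -> consistent with the printout
step 5: x = -6 + (4) = -2, y = 6 + (8) = 14 -> the entry is off here
So the first discrepancy is step 5, where the right value is x = -2.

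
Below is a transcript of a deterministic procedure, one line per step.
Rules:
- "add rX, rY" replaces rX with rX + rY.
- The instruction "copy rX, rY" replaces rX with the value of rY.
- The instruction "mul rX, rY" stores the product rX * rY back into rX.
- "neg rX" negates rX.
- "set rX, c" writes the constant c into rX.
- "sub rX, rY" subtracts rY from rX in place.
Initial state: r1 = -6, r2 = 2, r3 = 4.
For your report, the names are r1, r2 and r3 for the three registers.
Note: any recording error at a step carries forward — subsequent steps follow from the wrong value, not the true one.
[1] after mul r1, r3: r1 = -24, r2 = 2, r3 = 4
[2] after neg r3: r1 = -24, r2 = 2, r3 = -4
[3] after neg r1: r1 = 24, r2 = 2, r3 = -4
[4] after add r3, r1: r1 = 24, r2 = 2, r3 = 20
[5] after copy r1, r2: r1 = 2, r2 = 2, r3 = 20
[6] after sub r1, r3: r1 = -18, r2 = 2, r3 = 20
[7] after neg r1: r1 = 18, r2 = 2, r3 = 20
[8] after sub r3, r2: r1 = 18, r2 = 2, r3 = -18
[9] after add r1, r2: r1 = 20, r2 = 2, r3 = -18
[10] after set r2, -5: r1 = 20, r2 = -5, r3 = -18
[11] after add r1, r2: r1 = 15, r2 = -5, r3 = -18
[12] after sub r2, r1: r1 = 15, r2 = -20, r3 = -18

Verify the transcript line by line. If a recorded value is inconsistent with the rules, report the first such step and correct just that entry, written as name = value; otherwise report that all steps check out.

step 1: r1 = -6 * 4 = -24 -> agrees with the transcript
step 2: r3 = -(4) = -4 -> in agreement
step 3: r1 = -(-24) = 24 -> verified
step 4: r3 = -4 + 24 = 20 -> no discrepancy
step 5: r1 = 2 -> checks out
step 6: r1 = 2 - 20 = -18 -> consistent with the transcript
step 7: r1 = -(-18) = 18 -> confirmed correct
step 8: r3 = 20 - 2 = 18 -> this is not what the transcript shows
The earliest wrong entry is at step 8: it should read r3 = 18.

step 8, r3 = 18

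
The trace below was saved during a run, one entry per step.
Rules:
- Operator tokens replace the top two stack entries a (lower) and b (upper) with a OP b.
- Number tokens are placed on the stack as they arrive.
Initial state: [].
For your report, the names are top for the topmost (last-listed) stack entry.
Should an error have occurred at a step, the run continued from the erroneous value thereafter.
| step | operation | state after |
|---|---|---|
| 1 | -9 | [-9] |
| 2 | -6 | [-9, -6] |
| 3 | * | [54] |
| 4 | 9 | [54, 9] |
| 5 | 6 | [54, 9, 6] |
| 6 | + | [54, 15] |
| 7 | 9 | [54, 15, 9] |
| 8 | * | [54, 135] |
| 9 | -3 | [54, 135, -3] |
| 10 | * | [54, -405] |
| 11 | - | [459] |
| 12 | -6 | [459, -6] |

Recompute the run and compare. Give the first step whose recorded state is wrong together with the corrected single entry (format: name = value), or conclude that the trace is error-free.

1. push -9: top = -9 (matches)
2. push -6: top = -6 (same as recorded)
3. -9 * -6 = 54 (confirmed correct)
4. push 9: top = 9 (agrees with the trace)
5. push 6: top = 6 (agrees with the trace)
6. 9 + 6 = 15 (consistent with the trace)
7. push 9: top = 9 (checks out)
8. 15 * 9 = 135 (no discrepancy)
9. push -3: top = -3 (confirmed correct)
10. 135 * -3 = -405 (matches)
11. 54 - -405 = 459 (in agreement)
12. push -6: top = -6 (no discrepancy)
No step deviates from the rules.

no error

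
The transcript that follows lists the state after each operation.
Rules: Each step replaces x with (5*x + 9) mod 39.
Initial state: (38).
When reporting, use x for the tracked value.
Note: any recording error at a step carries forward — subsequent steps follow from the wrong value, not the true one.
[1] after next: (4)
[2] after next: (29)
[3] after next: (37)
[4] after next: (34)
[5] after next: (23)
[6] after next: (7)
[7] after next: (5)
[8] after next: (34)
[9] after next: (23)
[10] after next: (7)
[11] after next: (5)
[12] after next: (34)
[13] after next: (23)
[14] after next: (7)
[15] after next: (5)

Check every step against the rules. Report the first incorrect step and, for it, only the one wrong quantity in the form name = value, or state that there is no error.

step 4, x = 38

Recomputing the run from the initial state:
step 1: x = 4
step 2: x = 29
step 3: x = 37
step 4: x = 38
step 5: x = 4
step 6: x = 29
step 7: x = 37
step 8: x = 38
step 9: x = 4
step 10: x = 29
step 11: x = 37
step 12: x = 38
step 13: x = 4
step 14: x = 29
step 15: x = 37
The first disagreement with the transcript is at step 4, where the value should be x = 38.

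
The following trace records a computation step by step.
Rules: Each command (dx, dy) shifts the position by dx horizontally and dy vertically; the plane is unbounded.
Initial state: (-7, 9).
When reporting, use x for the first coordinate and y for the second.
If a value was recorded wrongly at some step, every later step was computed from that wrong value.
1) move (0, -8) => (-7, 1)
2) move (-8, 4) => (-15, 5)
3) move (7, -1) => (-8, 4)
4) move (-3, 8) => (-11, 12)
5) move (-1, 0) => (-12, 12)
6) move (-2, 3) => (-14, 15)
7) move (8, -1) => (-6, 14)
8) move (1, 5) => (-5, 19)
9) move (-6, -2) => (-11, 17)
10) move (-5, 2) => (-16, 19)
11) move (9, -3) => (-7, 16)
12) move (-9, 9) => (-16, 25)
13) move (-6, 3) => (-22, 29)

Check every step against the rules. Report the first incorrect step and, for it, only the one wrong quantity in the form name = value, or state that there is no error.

Recomputing the run from the initial state:
step 1: x = -7, y = 1
step 2: x = -15, y = 5
step 3: x = -8, y = 4
step 4: x = -11, y = 12
step 5: x = -12, y = 12
step 6: x = -14, y = 15
step 7: x = -6, y = 14
step 8: x = -5, y = 19
step 9: x = -11, y = 17
step 10: x = -16, y = 19
step 11: x = -7, y = 16
step 12: x = -16, y = 25
step 13: x = -22, y = 28
The first disagreement with the trace is at step 13, where the value should be y = 28.

step 13, y = 28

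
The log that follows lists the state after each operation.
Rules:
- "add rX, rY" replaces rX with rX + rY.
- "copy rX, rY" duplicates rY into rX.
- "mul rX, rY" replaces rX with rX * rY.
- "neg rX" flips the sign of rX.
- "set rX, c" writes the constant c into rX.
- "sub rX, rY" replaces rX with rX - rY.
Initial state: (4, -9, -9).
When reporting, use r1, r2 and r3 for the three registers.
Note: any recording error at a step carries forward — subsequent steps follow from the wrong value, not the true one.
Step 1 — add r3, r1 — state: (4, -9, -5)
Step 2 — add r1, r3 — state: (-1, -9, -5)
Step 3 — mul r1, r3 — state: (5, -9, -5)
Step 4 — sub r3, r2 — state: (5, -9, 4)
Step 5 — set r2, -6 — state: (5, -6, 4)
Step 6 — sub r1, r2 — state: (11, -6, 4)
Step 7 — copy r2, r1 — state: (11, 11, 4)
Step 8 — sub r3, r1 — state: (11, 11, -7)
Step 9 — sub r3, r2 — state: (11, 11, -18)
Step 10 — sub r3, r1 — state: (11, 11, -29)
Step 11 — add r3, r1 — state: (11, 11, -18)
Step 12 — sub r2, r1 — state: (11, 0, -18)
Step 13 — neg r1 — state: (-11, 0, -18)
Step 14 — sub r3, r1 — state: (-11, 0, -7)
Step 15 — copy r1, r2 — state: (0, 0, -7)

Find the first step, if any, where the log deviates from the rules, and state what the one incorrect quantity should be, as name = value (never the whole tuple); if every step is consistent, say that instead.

no error

1. r3 = -9 + 4 = -5 (verified)
2. r1 = 4 + -5 = -1 (no discrepancy)
3. r1 = -1 * -5 = 5 (agrees with the log)
4. r3 = -5 - -9 = 4 (matches)
5. r2 = -6 (same as recorded)
6. r1 = 5 - -6 = 11 (same as recorded)
7. r2 = 11 (no discrepancy)
8. r3 = 4 - 11 = -7 (same as recorded)
9. r3 = -7 - 11 = -18 (agrees with the log)
10. r3 = -18 - 11 = -29 (no discrepancy)
11. r3 = -29 + 11 = -18 (confirmed correct)
12. r2 = 11 - 11 = 0 (checks out)
13. r1 = -(11) = -11 (checks out)
14. r3 = -18 - -11 = -7 (exactly as logged)
15. r1 = 0 (same as recorded)
Every step is consistent.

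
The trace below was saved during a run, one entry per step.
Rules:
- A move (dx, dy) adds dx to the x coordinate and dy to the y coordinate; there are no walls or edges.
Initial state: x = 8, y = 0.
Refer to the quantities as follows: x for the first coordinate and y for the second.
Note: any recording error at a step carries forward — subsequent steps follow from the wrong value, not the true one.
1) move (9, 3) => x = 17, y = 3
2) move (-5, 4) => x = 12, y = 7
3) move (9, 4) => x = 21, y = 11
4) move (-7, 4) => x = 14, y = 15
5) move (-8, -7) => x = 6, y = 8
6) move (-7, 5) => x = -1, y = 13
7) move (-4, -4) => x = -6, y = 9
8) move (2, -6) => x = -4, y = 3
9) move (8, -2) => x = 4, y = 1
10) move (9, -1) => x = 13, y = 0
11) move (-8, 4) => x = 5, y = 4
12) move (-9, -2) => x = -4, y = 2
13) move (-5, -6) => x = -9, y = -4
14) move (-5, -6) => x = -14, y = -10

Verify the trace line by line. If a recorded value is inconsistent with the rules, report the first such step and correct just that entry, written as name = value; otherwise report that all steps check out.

step 7, x = -5

Recomputing the run from the initial state:
step 1: x = 17, y = 3
step 2: x = 12, y = 7
step 3: x = 21, y = 11
step 4: x = 14, y = 15
step 5: x = 6, y = 8
step 6: x = -1, y = 13
step 7: x = -5, y = 9
step 8: x = -3, y = 3
step 9: x = 5, y = 1
step 10: x = 14, y = 0
step 11: x = 6, y = 4
step 12: x = -3, y = 2
step 13: x = -8, y = -4
step 14: x = -13, y = -10
The first disagreement with the trace is at step 7, where the value should be x = -5.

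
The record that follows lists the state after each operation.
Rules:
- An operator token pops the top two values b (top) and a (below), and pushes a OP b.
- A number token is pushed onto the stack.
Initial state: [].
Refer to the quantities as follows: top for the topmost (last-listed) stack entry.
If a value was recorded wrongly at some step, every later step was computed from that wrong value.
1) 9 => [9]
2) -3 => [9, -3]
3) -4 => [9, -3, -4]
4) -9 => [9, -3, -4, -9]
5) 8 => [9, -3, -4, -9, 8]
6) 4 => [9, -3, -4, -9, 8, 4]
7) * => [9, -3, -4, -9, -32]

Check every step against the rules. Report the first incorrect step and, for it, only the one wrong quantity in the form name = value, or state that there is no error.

Recomputing the run from the initial state:
step 1: [9]
step 2: [9, -3]
step 3: [9, -3, -4]
step 4: [9, -3, -4, -9]
step 5: [9, -3, -4, -9, 8]
step 6: [9, -3, -4, -9, 8, 4]
step 7: [9, -3, -4, -9, 32]
The first disagreement with the record is at step 7, where the value should be top = 32.

step 7, top = 32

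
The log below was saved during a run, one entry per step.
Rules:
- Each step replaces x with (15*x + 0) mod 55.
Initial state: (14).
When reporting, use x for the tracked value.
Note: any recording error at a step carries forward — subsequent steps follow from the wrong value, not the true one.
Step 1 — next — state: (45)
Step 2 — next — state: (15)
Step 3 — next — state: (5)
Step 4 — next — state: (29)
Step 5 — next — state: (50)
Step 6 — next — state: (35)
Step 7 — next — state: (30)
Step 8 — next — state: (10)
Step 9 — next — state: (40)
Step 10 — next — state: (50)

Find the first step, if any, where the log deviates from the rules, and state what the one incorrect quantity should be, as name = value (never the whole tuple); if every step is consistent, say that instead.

Recomputing the run from the initial state:
step 1: x = 45
step 2: x = 15
step 3: x = 5
step 4: x = 20
step 5: x = 25
step 6: x = 45
step 7: x = 15
step 8: x = 5
step 9: x = 20
step 10: x = 25
The first disagreement with the log is at step 4, where the value should be x = 20.

step 4, x = 20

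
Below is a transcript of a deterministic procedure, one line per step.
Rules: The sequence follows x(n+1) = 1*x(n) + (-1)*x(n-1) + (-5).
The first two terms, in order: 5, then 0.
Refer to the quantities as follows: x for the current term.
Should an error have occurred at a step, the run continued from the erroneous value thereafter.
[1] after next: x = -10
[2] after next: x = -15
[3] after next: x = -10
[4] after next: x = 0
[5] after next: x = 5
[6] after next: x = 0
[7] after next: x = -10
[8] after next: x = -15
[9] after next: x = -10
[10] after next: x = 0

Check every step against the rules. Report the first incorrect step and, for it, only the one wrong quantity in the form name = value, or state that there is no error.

Recomputing the run from the initial state:
step 1: x = -10
step 2: x = -15
step 3: x = -10
step 4: x = 0
step 5: x = 5
step 6: x = 0
step 7: x = -10
step 8: x = -15
step 9: x = -10
step 10: x = 0
This matches the transcript at every step.

no error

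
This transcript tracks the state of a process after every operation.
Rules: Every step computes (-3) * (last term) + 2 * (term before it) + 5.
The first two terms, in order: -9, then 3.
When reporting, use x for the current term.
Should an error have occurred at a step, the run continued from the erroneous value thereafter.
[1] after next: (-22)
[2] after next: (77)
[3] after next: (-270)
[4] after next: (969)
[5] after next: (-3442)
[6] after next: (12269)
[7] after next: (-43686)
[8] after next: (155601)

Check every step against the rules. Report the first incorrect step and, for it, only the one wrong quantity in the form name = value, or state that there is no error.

no error

Step 1: x = -3*(3) + (2)*(-9) + (5) = -22 — same as recorded.
Step 2: x = -3*(-22) + (2)*(3) + (5) = 77 — confirmed correct.
Step 3: x = -3*(77) + (2)*(-22) + (5) = -270 — no discrepancy.
Step 4: x = -3*(-270) + (2)*(77) + (5) = 969 — same as recorded.
Step 5: x = -3*(969) + (2)*(-270) + (5) = -3442 — matches.
Step 6: x = -3*(-3442) + (2)*(969) + (5) = 12269 — same as recorded.
Step 7: x = -3*(12269) + (2)*(-3442) + (5) = -43686 — exactly as logged.
Step 8: x = -3*(-43686) + (2)*(12269) + (5) = 155601 — exactly as logged.
The whole run recomputes cleanly — no discrepancies.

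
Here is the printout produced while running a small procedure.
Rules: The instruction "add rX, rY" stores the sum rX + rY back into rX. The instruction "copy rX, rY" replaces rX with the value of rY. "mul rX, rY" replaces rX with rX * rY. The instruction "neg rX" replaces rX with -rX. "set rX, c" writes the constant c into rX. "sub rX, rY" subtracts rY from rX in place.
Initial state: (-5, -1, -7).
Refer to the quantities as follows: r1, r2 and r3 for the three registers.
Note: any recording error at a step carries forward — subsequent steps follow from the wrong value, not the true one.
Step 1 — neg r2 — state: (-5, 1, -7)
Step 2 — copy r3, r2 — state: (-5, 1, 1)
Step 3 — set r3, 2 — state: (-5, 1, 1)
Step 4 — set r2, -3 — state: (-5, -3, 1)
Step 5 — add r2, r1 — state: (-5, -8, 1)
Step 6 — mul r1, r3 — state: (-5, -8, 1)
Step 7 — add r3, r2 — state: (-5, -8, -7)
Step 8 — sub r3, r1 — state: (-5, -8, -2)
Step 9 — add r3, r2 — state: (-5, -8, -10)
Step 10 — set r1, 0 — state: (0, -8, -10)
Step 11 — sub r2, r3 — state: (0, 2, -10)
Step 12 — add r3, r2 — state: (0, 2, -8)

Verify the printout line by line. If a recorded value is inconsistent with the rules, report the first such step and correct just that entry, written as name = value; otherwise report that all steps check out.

step 3, r3 = 2

Recomputing the run from the initial state:
step 1: r1 = -5, r2 = 1, r3 = -7
step 2: r1 = -5, r2 = 1, r3 = 1
step 3: r1 = -5, r2 = 1, r3 = 2
step 4: r1 = -5, r2 = -3, r3 = 2
step 5: r1 = -5, r2 = -8, r3 = 2
step 6: r1 = -10, r2 = -8, r3 = 2
step 7: r1 = -10, r2 = -8, r3 = -6
step 8: r1 = -10, r2 = -8, r3 = 4
step 9: r1 = -10, r2 = -8, r3 = -4
step 10: r1 = 0, r2 = -8, r3 = -4
step 11: r1 = 0, r2 = -4, r3 = -4
step 12: r1 = 0, r2 = -4, r3 = -8
The first disagreement with the printout is at step 3, where the value should be r3 = 2.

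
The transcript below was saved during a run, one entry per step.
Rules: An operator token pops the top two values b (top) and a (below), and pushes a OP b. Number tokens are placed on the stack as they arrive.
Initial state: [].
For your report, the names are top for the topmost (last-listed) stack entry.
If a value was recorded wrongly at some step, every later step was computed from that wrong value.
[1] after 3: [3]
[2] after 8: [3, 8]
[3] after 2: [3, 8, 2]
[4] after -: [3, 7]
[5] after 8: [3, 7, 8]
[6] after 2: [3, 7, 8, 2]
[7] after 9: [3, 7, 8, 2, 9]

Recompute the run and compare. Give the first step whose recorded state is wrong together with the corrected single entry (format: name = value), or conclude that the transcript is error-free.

step 4, top = 6

Recomputing the run from the initial state:
step 1: [3]
step 2: [3, 8]
step 3: [3, 8, 2]
step 4: [3, 6]
step 5: [3, 6, 8]
step 6: [3, 6, 8, 2]
step 7: [3, 6, 8, 2, 9]
The first disagreement with the transcript is at step 4, where the value should be top = 6.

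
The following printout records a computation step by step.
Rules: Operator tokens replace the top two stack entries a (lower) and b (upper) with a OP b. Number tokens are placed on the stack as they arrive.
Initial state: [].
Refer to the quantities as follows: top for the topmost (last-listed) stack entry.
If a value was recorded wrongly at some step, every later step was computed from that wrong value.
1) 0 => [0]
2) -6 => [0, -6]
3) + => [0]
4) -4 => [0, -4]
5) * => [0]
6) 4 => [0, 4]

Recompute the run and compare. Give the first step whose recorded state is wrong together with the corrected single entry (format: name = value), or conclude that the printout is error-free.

step 1: push 0: top = 0 -> same as recorded
step 2: push -6: top = -6 -> matches
step 3: 0 + -6 = -6 -> a discrepancy with the printout
First incorrect step: 3; the correct value is top = -6.

step 3, top = -6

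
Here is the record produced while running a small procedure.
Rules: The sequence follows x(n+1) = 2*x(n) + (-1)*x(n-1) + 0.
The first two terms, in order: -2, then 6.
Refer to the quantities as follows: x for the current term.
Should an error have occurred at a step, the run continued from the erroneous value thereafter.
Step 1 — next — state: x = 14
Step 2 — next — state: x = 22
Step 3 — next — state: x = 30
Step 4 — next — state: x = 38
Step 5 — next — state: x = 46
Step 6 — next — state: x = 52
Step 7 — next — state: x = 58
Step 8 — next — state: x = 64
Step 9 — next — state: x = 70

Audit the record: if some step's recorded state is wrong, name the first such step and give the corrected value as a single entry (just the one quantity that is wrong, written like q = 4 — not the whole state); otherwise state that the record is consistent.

Step 1: x = 2*(6) + (-1)*(-2) + (0) = 14 — exactly as logged.
Step 2: x = 2*(14) + (-1)*(6) + (0) = 22 — verified.
Step 3: x = 2*(22) + (-1)*(14) + (0) = 30 — exactly as logged.
Step 4: x = 2*(30) + (-1)*(22) + (0) = 38 — no discrepancy.
Step 5: x = 2*(38) + (-1)*(30) + (0) = 46 — agrees with the record.
Step 6: x = 2*(46) + (-1)*(38) + (0) = 54 — this is not what the record shows.
First incorrect step: 6; the correct value is x = 54.

step 6, x = 54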